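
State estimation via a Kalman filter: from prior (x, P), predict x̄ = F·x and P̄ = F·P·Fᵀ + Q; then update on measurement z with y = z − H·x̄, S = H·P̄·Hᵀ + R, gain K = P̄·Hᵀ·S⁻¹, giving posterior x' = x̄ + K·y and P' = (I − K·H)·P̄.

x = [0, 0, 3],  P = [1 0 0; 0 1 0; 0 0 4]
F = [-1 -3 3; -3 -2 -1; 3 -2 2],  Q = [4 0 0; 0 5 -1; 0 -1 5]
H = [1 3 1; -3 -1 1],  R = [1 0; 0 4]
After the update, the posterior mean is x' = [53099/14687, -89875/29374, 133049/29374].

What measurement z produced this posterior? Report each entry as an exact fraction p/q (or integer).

x̄ = F·x = [9, -3, 6]
P̄ = F·P·Fᵀ + Q = [50 -3 27; -3 22 -14; 27 -14 34]
S = H·P̄·Hᵀ + R = [235 -234; -234 358]
K = P̄·Hᵀ·S⁻¹ = [-1868/14687 -6144/14687; 5612/14687 5121/29374; -460/14687 -3309/29374]
x' − x̄ = [-79084/14687, -1753/29374, -43195/29374] = K·y
y = (KᵀK)⁻¹·Kᵀ·(x' − x̄) = [-7, 15]
z = y + H·x̄ = [-7, 15] + [6, -18] = [-1, -3]

z = [-1, -3]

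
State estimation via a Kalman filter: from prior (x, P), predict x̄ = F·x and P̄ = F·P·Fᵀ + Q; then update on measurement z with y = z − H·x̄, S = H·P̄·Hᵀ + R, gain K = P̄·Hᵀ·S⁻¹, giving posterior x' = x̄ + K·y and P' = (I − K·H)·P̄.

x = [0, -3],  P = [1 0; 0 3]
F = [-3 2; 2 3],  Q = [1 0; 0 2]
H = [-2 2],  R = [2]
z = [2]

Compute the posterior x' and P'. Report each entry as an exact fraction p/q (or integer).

x' = [-458/63, -19/3]
P' = [1186/63 56/3; 56/3 19]

x̄ = F·x = [-6, -9]
P̄ = F·P·Fᵀ + Q = [22 12; 12 33]
y = z − H·x̄ = [8]
S = H·P̄·Hᵀ + R = [126]
K = P̄·Hᵀ·S⁻¹ = [-10/63; 1/3]
x' = x̄ + K·y = [-458/63, -19/3]
P' = (I − K·H)·P̄ = [1186/63 56/3; 56/3 19]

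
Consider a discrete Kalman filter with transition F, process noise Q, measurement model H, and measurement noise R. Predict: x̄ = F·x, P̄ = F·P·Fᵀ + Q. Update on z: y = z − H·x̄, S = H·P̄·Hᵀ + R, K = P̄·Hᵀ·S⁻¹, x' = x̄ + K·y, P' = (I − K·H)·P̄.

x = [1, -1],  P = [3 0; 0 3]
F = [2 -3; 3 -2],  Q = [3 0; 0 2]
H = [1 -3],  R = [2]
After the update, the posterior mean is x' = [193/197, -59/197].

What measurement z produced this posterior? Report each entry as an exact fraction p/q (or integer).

z = [2]

x̄ = F·x = [5, 5]
P̄ = F·P·Fᵀ + Q = [42 36; 36 41]
S = H·P̄·Hᵀ + R = [197]
K = P̄·Hᵀ·S⁻¹ = [-66/197; -87/197]
x' − x̄ = [-792/197, -1044/197] = K·y
y = (KᵀK)⁻¹·Kᵀ·(x' − x̄) = [12]
z = y + H·x̄ = [12] + [-10] = [2]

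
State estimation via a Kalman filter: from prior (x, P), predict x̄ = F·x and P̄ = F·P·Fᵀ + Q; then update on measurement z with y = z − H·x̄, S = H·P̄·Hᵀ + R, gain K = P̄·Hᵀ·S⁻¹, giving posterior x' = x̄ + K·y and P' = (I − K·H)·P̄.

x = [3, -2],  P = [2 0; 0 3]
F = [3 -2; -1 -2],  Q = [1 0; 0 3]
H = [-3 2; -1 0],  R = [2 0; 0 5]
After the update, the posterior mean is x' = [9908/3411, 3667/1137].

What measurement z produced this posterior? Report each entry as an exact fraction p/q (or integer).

x̄ = F·x = [13, 1]
P̄ = F·P·Fᵀ + Q = [31 6; 6 17]
S = H·P̄·Hᵀ + R = [277 81; 81 36]
K = P̄·Hᵀ·S⁻¹ = [-45/379 -2026/3411; 118/379 -986/1137]
x' − x̄ = [-34435/3411, 2530/1137] = K·y
y = (KᵀK)⁻¹·Kᵀ·(x' − x̄) = [35, 10]
z = y + H·x̄ = [35, 10] + [-37, -13] = [-2, -3]

z = [-2, -3]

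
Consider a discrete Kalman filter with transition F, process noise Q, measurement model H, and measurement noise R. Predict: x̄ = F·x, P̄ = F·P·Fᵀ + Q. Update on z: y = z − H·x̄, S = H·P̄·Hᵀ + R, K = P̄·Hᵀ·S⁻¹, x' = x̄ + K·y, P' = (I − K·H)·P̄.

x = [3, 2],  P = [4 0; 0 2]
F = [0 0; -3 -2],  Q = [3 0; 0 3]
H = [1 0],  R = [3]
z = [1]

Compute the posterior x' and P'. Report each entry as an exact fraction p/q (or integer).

x̄ = F·x = [0, -13]
P̄ = F·P·Fᵀ + Q = [3 0; 0 47]
y = z − H·x̄ = [1]
S = H·P̄·Hᵀ + R = [6]
K = P̄·Hᵀ·S⁻¹ = [1/2; 0]
x' = x̄ + K·y = [1/2, -13]
P' = (I − K·H)·P̄ = [3/2 0; 0 47]

x' = [1/2, -13]
P' = [3/2 0; 0 47]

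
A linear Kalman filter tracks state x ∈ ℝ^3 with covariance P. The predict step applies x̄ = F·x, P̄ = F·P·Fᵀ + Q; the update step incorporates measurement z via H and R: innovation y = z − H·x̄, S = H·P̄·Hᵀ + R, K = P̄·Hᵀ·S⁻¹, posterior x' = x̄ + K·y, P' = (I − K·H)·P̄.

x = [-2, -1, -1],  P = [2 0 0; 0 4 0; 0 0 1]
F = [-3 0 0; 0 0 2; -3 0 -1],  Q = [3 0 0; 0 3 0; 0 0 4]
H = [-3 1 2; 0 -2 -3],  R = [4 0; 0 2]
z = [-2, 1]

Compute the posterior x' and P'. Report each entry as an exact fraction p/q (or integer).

x̄ = F·x = [6, -2, 7]
P̄ = F·P·Fᵀ + Q = [21 0 18; 0 7 -2; 18 -2 23]
y = z − H·x̄ = [4, 18]
S = H·P̄·Hᵀ + R = [68 24; 24 213]
K = P̄·Hᵀ·S⁻¹ = [-1485/4636 -252/1159; 277/4636 -154/3477; -5/122 -55/183]
x' = x̄ + K·y = [933/1159, -2965/1159, 87/61]
P' = (I − K·H)·P̄ = [2829/4636 -3609/4636 81/122; -3609/4636 89935/13908 -1567/366; 81/122 -1567/366 559/183]

x' = [933/1159, -2965/1159, 87/61]
P' = [2829/4636 -3609/4636 81/122; -3609/4636 89935/13908 -1567/366; 81/122 -1567/366 559/183]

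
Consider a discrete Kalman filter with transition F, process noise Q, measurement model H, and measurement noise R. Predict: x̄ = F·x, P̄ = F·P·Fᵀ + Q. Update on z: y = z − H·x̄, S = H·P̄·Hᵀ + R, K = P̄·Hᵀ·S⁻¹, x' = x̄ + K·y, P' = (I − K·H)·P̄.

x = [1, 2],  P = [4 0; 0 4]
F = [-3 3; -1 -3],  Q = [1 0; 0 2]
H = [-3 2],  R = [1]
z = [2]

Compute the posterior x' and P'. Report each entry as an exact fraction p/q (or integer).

x̄ = F·x = [3, -7]
P̄ = F·P·Fᵀ + Q = [73 -24; -24 42]
y = z − H·x̄ = [25]
S = H·P̄·Hᵀ + R = [1114]
K = P̄·Hᵀ·S⁻¹ = [-267/1114; 78/557]
x' = x̄ + K·y = [-3333/1114, -1949/557]
P' = (I − K·H)·P̄ = [10033/1114 7458/557; 7458/557 11226/557]

x' = [-3333/1114, -1949/557]
P' = [10033/1114 7458/557; 7458/557 11226/557]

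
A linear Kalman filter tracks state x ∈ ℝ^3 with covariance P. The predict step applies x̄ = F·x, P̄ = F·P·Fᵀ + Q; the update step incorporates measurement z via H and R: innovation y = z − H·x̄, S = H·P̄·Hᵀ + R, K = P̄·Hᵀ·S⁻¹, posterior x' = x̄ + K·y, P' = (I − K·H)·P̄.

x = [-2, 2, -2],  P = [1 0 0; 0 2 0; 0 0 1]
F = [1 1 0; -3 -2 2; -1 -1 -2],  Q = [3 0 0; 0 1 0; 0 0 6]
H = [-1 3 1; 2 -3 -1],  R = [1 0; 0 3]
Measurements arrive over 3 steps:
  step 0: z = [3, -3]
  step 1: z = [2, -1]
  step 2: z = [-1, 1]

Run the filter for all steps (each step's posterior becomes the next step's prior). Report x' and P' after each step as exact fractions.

step 0: x̄ = F·x = [0, -2, 4]
step 0: P̄ = F·P·Fᵀ + Q = [6 -7 -3; -7 22 3; -3 3 13]
step 0: y = z − H·x̄ = [5, -5]
step 0: S = H·P̄·Hᵀ + R = [284 -313; -313 352]
step 0: K = P̄·Hᵀ·S⁻¹ = [708/1999 834/1999; 773/1999 216/1999; 36/1999 -127/1999]
step 0: x' = x̄ + K·y = [-630/1999, -1213/1999, 8811/1999]
step 0: P' = (I − K·H)·P̄ = [3210/1999 1421/1999 -345/1999; 1421/1999 3158/1999 -7280/1999; -345/1999 -7280/1999 21531/1999]
step 1: x̄ = F·x = [-1843/1999, 21938/1999, -15779/1999]
step 1: P̄ = F·P·Fᵀ + Q = [15207/1999 -38301/1999 6040/1999; -38301/1999 209077/1999 -79013/1999; 6040/1999 -79013/1999 76828/1999]
step 1: y = z − H·x̄ = [-47880/1999, 51722/1999]
step 1: S = H·P̄·Hᵀ + R = [1719375/1999 -1841446/1999; -1841446/1999 1986720/1999]
step 1: K = P̄·Hᵀ·S⁻¹ = [2495929/6251458 5503345/12502916; 1835510/3125729 1436513/6251458; -3259033/6251458 -4957179/12502916]
step 1: x' = x̄ + K·y = [5650569/6251458, 8923305/3125729, -35416139/6251458]
step 1: P' = (I − K·H)·P̄ = [21501893/12502916 7980559/6251458 -21389603/12502916; 7980559/6251458 12875227/3125729 -65599783/6251458; -21389603/12502916 -65599783/6251458 365691029/12502916]
step 2: x̄ = F·x = [23497179/6251458, -123477205/6251458, 47335099/6251458]
step 2: P̄ = F·P·Fᵀ + Q = [142433785/12502916 -552491423/12502916 200253301/12502916; -552491423/12502916 3372592881/12502916 -1563408575/12502916; 200253301/12502916 -1563408575/12502916 1032349973/12502916]
step 2: y = z − H·x̄ = [340342237/6251458, -181919708/3125729]
step 2: S = H·P̄·Hᵀ + R = [25074613089/12502916 -13330882463/6251458; -13330882463/6251458 7110340553/3125729]
step 2: K = P̄·Hᵀ·S⁻¹ = [38022923461/92236251956 82586899719/184472503912; 29516105477/46118125978 24012929385/92236251956; -61058138551/92236251956 -88152441517/184472503912]
step 2: x' = x̄ + K·y = [26846175401/184472503912, -5561912749/92236251956, -120926965683/184472503912]
step 2: P' = (I − K·H)·P̄ = [323806546079/184472503912 131070999109/92236251956 -386573601653/184472503912; 131070999109/92236251956 217010075091/46118125978 -1111957240483/92236251956; -386573601653/184472503912 -1111957240483/92236251956 6163053564143/184472503912]

step 0: x' = [-630/1999, -1213/1999, 8811/1999], P' = [3210/1999 1421/1999 -345/1999; 1421/1999 3158/1999 -7280/1999; -345/1999 -7280/1999 21531/1999]
step 1: x' = [5650569/6251458, 8923305/3125729, -35416139/6251458], P' = [21501893/12502916 7980559/6251458 -21389603/12502916; 7980559/6251458 12875227/3125729 -65599783/6251458; -21389603/12502916 -65599783/6251458 365691029/12502916]
step 2: x' = [26846175401/184472503912, -5561912749/92236251956, -120926965683/184472503912], P' = [323806546079/184472503912 131070999109/92236251956 -386573601653/184472503912; 131070999109/92236251956 217010075091/46118125978 -1111957240483/92236251956; -386573601653/184472503912 -1111957240483/92236251956 6163053564143/184472503912]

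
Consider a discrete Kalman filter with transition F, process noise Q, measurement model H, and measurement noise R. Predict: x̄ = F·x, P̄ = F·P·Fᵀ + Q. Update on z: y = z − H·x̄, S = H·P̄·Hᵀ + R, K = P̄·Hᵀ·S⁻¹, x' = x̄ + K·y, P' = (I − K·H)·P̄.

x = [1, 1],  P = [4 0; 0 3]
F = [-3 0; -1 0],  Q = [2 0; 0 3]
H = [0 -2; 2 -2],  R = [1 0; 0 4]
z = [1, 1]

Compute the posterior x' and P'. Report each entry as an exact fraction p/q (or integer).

x' = [-61/538, -535/1076]
P' = [324/269 67/269; 67/269 129/538]

x̄ = F·x = [-3, -1]
P̄ = F·P·Fᵀ + Q = [38 12; 12 7]
y = z − H·x̄ = [-1, 5]
S = H·P̄·Hᵀ + R = [29 -20; -20 88]
K = P̄·Hᵀ·S⁻¹ = [-134/269 257/538; -129/269 5/1076]
x' = x̄ + K·y = [-61/538, -535/1076]
P' = (I − K·H)·P̄ = [324/269 67/269; 67/269 129/538]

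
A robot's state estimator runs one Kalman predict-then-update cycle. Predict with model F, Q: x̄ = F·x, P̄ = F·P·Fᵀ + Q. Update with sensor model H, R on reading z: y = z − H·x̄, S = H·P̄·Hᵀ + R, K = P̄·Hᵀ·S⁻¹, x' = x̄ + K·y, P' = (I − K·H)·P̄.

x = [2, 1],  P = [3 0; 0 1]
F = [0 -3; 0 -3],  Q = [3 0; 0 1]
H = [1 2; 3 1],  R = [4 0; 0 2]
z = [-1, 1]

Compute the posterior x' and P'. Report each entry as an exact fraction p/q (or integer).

x' = [789/1847, -1008/1847]
P' = [564/1847 -552/1847; -552/1847 1562/1847]

x̄ = F·x = [-3, -3]
P̄ = F·P·Fᵀ + Q = [12 9; 9 10]
y = z − H·x̄ = [8, 13]
S = H·P̄·Hᵀ + R = [92 119; 119 174]
K = P̄·Hᵀ·S⁻¹ = [-135/1847 570/1847; 643/1847 -47/1847]
x' = x̄ + K·y = [789/1847, -1008/1847]
P' = (I − K·H)·P̄ = [564/1847 -552/1847; -552/1847 1562/1847]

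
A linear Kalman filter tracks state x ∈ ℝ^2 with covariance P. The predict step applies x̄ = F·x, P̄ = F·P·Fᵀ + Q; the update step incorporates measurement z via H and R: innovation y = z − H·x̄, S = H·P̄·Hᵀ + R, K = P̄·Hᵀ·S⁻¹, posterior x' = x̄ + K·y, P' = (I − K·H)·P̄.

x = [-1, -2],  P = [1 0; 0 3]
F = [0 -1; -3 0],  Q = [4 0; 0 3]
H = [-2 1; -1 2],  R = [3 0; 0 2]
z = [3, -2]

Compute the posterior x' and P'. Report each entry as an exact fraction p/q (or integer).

x̄ = F·x = [2, 3]
P̄ = F·P·Fᵀ + Q = [7 0; 0 12]
y = z − H·x̄ = [4, -6]
S = H·P̄·Hᵀ + R = [43 38; 38 57]
K = P̄·Hᵀ·S⁻¹ = [-28/53 231/1007; -12/53 576/1007]
x' = x̄ + K·y = [-1500/1007, -1347/1007]
P' = (I − K·H)·P̄ = [1218/1007 840/1007; 840/1007 996/1007]

x' = [-1500/1007, -1347/1007]
P' = [1218/1007 840/1007; 840/1007 996/1007]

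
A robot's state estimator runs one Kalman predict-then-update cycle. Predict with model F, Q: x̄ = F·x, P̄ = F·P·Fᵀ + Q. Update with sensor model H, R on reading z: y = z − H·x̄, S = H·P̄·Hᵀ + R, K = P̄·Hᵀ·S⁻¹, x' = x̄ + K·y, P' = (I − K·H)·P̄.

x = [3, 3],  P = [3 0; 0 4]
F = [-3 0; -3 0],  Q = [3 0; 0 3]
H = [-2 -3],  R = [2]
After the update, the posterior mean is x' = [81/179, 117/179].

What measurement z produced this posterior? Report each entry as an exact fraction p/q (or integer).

z = [-3]

x̄ = F·x = [-9, -9]
P̄ = F·P·Fᵀ + Q = [30 27; 27 30]
S = H·P̄·Hᵀ + R = [716]
K = P̄·Hᵀ·S⁻¹ = [-141/716; -36/179]
x' − x̄ = [1692/179, 1728/179] = K·y
y = (KᵀK)⁻¹·Kᵀ·(x' − x̄) = [-48]
z = y + H·x̄ = [-48] + [45] = [-3]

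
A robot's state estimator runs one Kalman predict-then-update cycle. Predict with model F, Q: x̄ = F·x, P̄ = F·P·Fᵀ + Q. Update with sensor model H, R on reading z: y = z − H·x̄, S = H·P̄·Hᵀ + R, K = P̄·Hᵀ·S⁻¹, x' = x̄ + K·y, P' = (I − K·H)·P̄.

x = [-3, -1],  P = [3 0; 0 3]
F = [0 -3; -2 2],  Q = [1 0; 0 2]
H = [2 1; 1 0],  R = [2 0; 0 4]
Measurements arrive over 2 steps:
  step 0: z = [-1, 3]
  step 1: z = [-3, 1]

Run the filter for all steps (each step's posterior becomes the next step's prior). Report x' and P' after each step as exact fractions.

step 0: x' = [131/183, -269/183], P' = [460/183 -844/183; -844/183 1870/183]
step 1: x' = [-16879/48023, -148953/96046], P' = [113212/48023 -190940/48023; -190940/48023 389213/48023]

step 0: x̄ = F·x = [3, 4]
step 0: P̄ = F·P·Fᵀ + Q = [28 -18; -18 26]
step 0: y = z − H·x̄ = [-11, 0]
step 0: S = H·P̄·Hᵀ + R = [68 38; 38 32]
step 0: K = P̄·Hᵀ·S⁻¹ = [38/183 115/183; 91/183 -211/183]
step 0: x' = x̄ + K·y = [131/183, -269/183]
step 0: P' = (I − K·H)·P̄ = [460/183 -844/183; -844/183 1870/183]
step 1: x̄ = F·x = [269/61, -800/183]
step 1: P̄ = F·P·Fᵀ + Q = [5671/61 -5428/61; -5428/61 16438/183]
step 1: y = z − H·x̄ = [-1363/183, -208/61]
step 1: S = H·P̄·Hᵀ + R = [19720/183 5914/61; 5914/61 5915/61]
step 1: K = P̄·Hᵀ·S⁻¹ = [17742/48023 28303/48023; 7333/96046 -47735/48023]
step 1: x' = x̄ + K·y = [-16879/48023, -148953/96046]
step 1: P' = (I − K·H)·P̄ = [113212/48023 -190940/48023; -190940/48023 389213/48023]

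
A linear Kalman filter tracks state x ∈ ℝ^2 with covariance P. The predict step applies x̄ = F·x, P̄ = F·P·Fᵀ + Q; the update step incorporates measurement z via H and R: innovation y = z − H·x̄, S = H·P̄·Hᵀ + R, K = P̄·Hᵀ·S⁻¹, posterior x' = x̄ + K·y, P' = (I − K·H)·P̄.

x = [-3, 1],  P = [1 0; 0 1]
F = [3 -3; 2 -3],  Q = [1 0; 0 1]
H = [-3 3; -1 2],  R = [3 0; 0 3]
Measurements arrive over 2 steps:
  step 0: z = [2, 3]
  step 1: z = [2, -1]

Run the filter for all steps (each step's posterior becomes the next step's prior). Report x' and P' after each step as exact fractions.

step 0: x' = [-19/21, 5/42], P' = [295/84 62/21; 62/21 113/42]
step 1: x' = [-49408/17963, -36345/17963], P' = [30467/17963 24715/17963; 24715/17963 23942/17963]

step 0: x̄ = F·x = [-12, -9]
step 0: P̄ = F·P·Fᵀ + Q = [19 15; 15 14]
step 0: y = z − H·x̄ = [-7, 9]
step 0: S = H·P̄·Hᵀ + R = [30 6; 6 18]
step 0: K = P̄·Hᵀ·S⁻¹ = [-47/84 67/84; -11/42 17/21]
step 0: x' = x̄ + K·y = [-19/21, 5/42]
step 0: P' = (I − K·H)·P̄ = [295/84 62/21; 62/21 113/42]
step 1: x̄ = F·x = [-43/14, -13/6]
step 1: P̄ = F·P·Fᵀ + Q = [103/28 1; 1 23/6]
step 1: y = z − H·x̄ = [-5/7, 11/42]
step 1: S = H·P̄·Hᵀ + R = [1473/28 701/28; 701/28 1513/84]
step 1: K = P̄·Hᵀ·S⁻¹ = [-5752/17963 6321/17963; -773/17963 7723/17963]
step 1: x' = x̄ + K·y = [-49408/17963, -36345/17963]
step 1: P' = (I − K·H)·P̄ = [30467/17963 24715/17963; 24715/17963 23942/17963]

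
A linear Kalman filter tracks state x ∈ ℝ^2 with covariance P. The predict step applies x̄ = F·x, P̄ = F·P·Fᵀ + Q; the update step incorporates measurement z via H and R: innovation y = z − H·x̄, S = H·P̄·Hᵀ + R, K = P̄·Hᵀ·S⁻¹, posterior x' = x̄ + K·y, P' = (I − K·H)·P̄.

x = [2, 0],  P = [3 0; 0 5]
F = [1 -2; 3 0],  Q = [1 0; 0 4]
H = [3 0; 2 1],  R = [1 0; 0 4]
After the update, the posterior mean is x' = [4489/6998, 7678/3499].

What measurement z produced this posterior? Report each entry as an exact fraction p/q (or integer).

z = [2, 3]

x̄ = F·x = [2, 6]
P̄ = F·P·Fᵀ + Q = [24 9; 9 31]
S = H·P̄·Hᵀ + R = [217 171; 171 167]
K = P̄·Hᵀ·S⁻¹ = [2277/6998 57/6998; -1935/3499 3008/3499]
x' − x̄ = [-9507/6998, -13316/3499] = K·y
y = (KᵀK)⁻¹·Kᵀ·(x' − x̄) = [-4, -7]
z = y + H·x̄ = [-4, -7] + [6, 10] = [2, 3]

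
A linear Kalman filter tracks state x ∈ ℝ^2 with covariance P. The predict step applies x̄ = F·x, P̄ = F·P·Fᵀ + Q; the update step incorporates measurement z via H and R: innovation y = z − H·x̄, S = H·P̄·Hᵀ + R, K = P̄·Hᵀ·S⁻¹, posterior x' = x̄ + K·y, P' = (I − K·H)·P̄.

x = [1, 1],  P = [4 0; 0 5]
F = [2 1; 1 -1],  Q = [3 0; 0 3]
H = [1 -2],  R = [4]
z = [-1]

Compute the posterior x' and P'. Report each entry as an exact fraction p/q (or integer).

x' = [15/8, 21/16]
P' = [303/16 285/32; 285/32 327/64]

x̄ = F·x = [3, 0]
P̄ = F·P·Fᵀ + Q = [24 3; 3 12]
y = z − H·x̄ = [-4]
S = H·P̄·Hᵀ + R = [64]
K = P̄·Hᵀ·S⁻¹ = [9/32; -21/64]
x' = x̄ + K·y = [15/8, 21/16]
P' = (I − K·H)·P̄ = [303/16 285/32; 285/32 327/64]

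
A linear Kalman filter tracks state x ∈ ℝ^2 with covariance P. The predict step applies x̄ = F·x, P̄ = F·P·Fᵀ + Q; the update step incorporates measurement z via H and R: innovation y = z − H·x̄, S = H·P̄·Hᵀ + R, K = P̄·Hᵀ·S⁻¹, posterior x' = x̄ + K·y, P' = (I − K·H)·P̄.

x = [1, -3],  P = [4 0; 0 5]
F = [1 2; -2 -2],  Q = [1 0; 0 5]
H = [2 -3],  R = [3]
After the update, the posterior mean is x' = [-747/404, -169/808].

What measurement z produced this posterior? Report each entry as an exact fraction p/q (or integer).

z = [-3]

x̄ = F·x = [-5, 4]
P̄ = F·P·Fᵀ + Q = [25 -28; -28 41]
S = H·P̄·Hᵀ + R = [808]
K = P̄·Hᵀ·S⁻¹ = [67/404; -179/808]
x' − x̄ = [1273/404, -3401/808] = K·y
y = (KᵀK)⁻¹·Kᵀ·(x' − x̄) = [19]
z = y + H·x̄ = [19] + [-22] = [-3]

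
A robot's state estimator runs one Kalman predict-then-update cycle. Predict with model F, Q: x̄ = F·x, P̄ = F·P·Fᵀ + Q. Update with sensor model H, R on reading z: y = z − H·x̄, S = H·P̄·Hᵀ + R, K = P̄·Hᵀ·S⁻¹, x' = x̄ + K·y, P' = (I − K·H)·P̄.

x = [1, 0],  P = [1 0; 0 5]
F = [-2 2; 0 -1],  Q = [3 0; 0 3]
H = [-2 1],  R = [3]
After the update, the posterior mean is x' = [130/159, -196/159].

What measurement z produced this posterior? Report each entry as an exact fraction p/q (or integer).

x̄ = F·x = [-2, 0]
P̄ = F·P·Fᵀ + Q = [27 -10; -10 8]
S = H·P̄·Hᵀ + R = [159]
K = P̄·Hᵀ·S⁻¹ = [-64/159; 28/159]
x' − x̄ = [448/159, -196/159] = K·y
y = (KᵀK)⁻¹·Kᵀ·(x' − x̄) = [-7]
z = y + H·x̄ = [-7] + [4] = [-3]

z = [-3]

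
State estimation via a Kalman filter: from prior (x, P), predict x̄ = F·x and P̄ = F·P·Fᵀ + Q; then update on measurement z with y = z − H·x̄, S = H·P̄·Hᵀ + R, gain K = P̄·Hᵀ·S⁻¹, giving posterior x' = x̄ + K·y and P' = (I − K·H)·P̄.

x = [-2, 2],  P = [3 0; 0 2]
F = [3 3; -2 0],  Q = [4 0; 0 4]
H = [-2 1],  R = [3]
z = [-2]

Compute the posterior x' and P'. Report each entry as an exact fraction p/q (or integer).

x' = [696/287, 836/287]
P' = [607/287 866/287; 866/287 1888/287]

x̄ = F·x = [0, 4]
P̄ = F·P·Fᵀ + Q = [49 -18; -18 16]
y = z − H·x̄ = [-6]
S = H·P̄·Hᵀ + R = [287]
K = P̄·Hᵀ·S⁻¹ = [-116/287; 52/287]
x' = x̄ + K·y = [696/287, 836/287]
P' = (I − K·H)·P̄ = [607/287 866/287; 866/287 1888/287]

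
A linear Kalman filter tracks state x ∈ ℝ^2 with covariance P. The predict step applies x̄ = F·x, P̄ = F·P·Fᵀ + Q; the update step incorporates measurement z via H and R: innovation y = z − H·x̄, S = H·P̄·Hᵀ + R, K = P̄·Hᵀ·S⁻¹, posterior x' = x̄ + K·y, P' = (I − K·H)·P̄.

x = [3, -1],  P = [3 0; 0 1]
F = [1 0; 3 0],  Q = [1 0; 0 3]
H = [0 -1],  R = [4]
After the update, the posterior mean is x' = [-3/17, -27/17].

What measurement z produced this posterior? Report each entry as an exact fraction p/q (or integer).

z = [3]

x̄ = F·x = [3, 9]
P̄ = F·P·Fᵀ + Q = [4 9; 9 30]
S = H·P̄·Hᵀ + R = [34]
K = P̄·Hᵀ·S⁻¹ = [-9/34; -15/17]
x' − x̄ = [-54/17, -180/17] = K·y
y = (KᵀK)⁻¹·Kᵀ·(x' − x̄) = [12]
z = y + H·x̄ = [12] + [-9] = [3]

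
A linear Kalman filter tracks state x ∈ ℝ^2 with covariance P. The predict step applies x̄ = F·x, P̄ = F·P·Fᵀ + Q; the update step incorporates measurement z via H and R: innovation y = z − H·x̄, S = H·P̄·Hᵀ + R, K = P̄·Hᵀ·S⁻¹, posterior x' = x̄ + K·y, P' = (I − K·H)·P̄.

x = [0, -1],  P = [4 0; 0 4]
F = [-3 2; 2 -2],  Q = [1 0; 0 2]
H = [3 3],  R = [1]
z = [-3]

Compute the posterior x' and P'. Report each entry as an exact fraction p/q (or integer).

x̄ = F·x = [-2, 2]
P̄ = F·P·Fᵀ + Q = [53 -40; -40 34]
y = z − H·x̄ = [-3]
S = H·P̄·Hᵀ + R = [64]
K = P̄·Hᵀ·S⁻¹ = [39/64; -9/32]
x' = x̄ + K·y = [-245/64, 91/32]
P' = (I − K·H)·P̄ = [1871/64 -929/32; -929/32 463/16]

x' = [-245/64, 91/32]
P' = [1871/64 -929/32; -929/32 463/16]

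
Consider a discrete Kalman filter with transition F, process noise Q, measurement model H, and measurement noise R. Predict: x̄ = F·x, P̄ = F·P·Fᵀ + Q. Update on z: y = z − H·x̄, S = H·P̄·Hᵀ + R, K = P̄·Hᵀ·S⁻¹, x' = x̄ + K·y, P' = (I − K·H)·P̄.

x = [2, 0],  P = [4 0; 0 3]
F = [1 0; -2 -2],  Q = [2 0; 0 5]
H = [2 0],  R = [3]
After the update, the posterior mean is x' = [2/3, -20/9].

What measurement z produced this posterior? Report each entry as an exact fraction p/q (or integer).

x̄ = F·x = [2, -4]
P̄ = F·P·Fᵀ + Q = [6 -8; -8 33]
S = H·P̄·Hᵀ + R = [27]
K = P̄·Hᵀ·S⁻¹ = [4/9; -16/27]
x' − x̄ = [-4/3, 16/9] = K·y
y = (KᵀK)⁻¹·Kᵀ·(x' − x̄) = [-3]
z = y + H·x̄ = [-3] + [4] = [1]

z = [1]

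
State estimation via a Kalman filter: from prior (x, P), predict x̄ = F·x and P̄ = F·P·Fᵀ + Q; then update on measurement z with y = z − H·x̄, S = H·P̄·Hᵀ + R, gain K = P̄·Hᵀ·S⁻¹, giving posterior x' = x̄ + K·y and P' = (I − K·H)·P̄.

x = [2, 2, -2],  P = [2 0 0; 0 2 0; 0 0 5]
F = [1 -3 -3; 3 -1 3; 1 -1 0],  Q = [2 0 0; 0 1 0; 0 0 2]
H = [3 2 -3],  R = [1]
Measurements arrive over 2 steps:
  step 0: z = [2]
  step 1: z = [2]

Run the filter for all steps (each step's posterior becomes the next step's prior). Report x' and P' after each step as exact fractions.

step 0: x̄ = F·x = [2, -2, 0]
step 0: P̄ = F·P·Fᵀ + Q = [67 -33 8; -33 66 8; 8 8 6]
step 0: y = z − H·x̄ = [0]
step 0: S = H·P̄·Hᵀ + R = [286]
step 0: K = P̄·Hᵀ·S⁻¹ = [111/286; 9/286; 1/13]
step 0: x' = x̄ + K·y = [2, -2, 0]
step 0: P' = (I − K·H)·P̄ = [6841/286 -10437/286 -7/13; -10437/286 18795/286 95/13; -7/13 95/13 56/13]
step 1: x̄ = F·x = [8, 8, 4]
step 1: P̄ = F·P·Fᵀ + Q = [144411/143 6099/11 55853/143; 6099/11 5348/11 2859/11; 55853/143 2859/11 23541/143]
step 1: y = z − H·x̄ = [-26]
step 1: S = H·P̄·Hᵀ + R = [117263/13]
step 1: K = P̄·Hᵀ·S⁻¹ = [38568/117263; 24128/117263; 15570/117263]
step 1: x' = x̄ + K·y = [-64664/117263, 310776/117263, 64232/117263]
step 1: P' = (I − K·H)·P̄ = [43974633/1289893 -72217251/1289893 -4311617/1289893; -72217251/1289893 134525276/1289893 17377797/1289893; -4311617/1289893 17377797/1289893 7216491/1289893]

step 0: x' = [2, -2, 0], P' = [6841/286 -10437/286 -7/13; -10437/286 18795/286 95/13; -7/13 95/13 56/13]
step 1: x' = [-64664/117263, 310776/117263, 64232/117263], P' = [43974633/1289893 -72217251/1289893 -4311617/1289893; -72217251/1289893 134525276/1289893 17377797/1289893; -4311617/1289893 17377797/1289893 7216491/1289893]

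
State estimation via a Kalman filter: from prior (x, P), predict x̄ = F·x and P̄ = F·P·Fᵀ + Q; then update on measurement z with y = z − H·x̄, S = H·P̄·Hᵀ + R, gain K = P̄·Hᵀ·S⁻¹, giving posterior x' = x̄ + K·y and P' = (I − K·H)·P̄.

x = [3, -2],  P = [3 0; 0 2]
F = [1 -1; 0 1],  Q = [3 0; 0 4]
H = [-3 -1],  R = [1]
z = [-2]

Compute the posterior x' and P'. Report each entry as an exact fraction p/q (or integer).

x' = [93/67, -2]
P' = [52/67 -2; -2 6]

x̄ = F·x = [5, -2]
P̄ = F·P·Fᵀ + Q = [8 -2; -2 6]
y = z − H·x̄ = [11]
S = H·P̄·Hᵀ + R = [67]
K = P̄·Hᵀ·S⁻¹ = [-22/67; 0]
x' = x̄ + K·y = [93/67, -2]
P' = (I − K·H)·P̄ = [52/67 -2; -2 6]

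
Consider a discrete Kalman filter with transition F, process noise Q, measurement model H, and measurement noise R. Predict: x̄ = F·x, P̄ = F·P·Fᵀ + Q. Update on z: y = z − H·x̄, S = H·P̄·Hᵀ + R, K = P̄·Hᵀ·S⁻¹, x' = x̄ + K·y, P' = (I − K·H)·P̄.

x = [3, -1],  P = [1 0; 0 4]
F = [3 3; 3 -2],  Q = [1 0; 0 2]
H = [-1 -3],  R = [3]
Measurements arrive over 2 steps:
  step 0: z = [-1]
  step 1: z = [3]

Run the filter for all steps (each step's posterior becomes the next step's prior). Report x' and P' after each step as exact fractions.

step 0: x' = [587/101, -143/101], P' = [9291/202 -1548/101; -1548/101 549/101]
step 1: x' = [1101420/787571, -1146935/787571], P' = [8102217/1575142 -2459535/1575142; -2459535/1575142 1264289/1575142]

step 0: x̄ = F·x = [6, 11]
step 0: P̄ = F·P·Fᵀ + Q = [46 -15; -15 27]
step 0: y = z − H·x̄ = [38]
step 0: S = H·P̄·Hᵀ + R = [202]
step 0: K = P̄·Hᵀ·S⁻¹ = [-1/202; -33/101]
step 0: x' = x̄ + K·y = [587/101, -143/101]
step 0: P' = (I − K·H)·P̄ = [9291/202 -1548/101; -1548/101 549/101]
step 1: x̄ = F·x = [1332/101, 2047/101]
step 1: P̄ = F·P·Fᵀ + Q = [37975/202 67743/202; 67743/202 125567/202]
step 1: y = z − H·x̄ = [7776/101]
step 1: S = H·P̄·Hᵀ + R = [787571/101]
step 1: K = P̄·Hᵀ·S⁻¹ = [-120602/787571; -222222/787571]
step 1: x' = x̄ + K·y = [1101420/787571, -1146935/787571]
step 1: P' = (I − K·H)·P̄ = [8102217/1575142 -2459535/1575142; -2459535/1575142 1264289/1575142]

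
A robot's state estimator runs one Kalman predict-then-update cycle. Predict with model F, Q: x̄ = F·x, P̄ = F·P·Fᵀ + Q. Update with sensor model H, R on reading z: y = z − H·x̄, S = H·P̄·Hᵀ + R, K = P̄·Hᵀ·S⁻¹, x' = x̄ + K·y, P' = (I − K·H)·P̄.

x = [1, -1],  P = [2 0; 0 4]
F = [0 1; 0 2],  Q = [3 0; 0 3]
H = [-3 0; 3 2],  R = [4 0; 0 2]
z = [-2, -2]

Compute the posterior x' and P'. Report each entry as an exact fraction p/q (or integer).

x̄ = F·x = [-1, -2]
P̄ = F·P·Fᵀ + Q = [7 8; 8 19]
y = z − H·x̄ = [-5, 5]
S = H·P̄·Hᵀ + R = [67 -111; -111 237]
K = P̄·Hᵀ·S⁻¹ = [-145/593 74/1779; 199/593 745/1779]
x' = x̄ + K·y = [766/1779, -2818/1779]
P' = (I − K·H)·P̄ = [580/1779 -796/1779; -796/1779 1939/1779]

x' = [766/1779, -2818/1779]
P' = [580/1779 -796/1779; -796/1779 1939/1779]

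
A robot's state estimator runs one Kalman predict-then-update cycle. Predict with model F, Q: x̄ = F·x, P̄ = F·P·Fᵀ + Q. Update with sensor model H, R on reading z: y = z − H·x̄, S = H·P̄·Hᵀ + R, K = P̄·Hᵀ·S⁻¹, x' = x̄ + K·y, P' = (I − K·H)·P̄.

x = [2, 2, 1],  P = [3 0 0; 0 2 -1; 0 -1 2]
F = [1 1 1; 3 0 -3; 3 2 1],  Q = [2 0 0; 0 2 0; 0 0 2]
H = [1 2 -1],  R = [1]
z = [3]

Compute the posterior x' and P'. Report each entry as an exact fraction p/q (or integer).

x' = [212/41, 196/41, 482/41]
P' = [812/123 227/123 1259/123; 227/123 452/123 1058/123; 1259/123 1058/123 3344/123]

x̄ = F·x = [5, 3, 11]
P̄ = F·P·Fᵀ + Q = [7 6 12; 6 47 27; 12 27 35]
y = z − H·x̄ = [3]
S = H·P̄·Hᵀ + R = [123]
K = P̄·Hᵀ·S⁻¹ = [7/123; 73/123; 31/123]
x' = x̄ + K·y = [212/41, 196/41, 482/41]
P' = (I − K·H)·P̄ = [812/123 227/123 1259/123; 227/123 452/123 1058/123; 1259/123 1058/123 3344/123]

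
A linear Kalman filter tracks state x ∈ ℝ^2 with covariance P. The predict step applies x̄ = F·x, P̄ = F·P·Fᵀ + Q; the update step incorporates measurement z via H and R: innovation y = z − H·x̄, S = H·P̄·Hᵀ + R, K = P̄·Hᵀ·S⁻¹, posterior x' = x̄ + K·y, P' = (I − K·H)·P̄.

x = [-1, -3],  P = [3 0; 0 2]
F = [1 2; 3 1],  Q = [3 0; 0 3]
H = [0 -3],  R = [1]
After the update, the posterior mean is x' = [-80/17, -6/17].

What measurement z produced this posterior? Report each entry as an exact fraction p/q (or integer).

x̄ = F·x = [-7, -6]
P̄ = F·P·Fᵀ + Q = [14 13; 13 32]
S = H·P̄·Hᵀ + R = [289]
K = P̄·Hᵀ·S⁻¹ = [-39/289; -96/289]
x' − x̄ = [39/17, 96/17] = K·y
y = (KᵀK)⁻¹·Kᵀ·(x' − x̄) = [-17]
z = y + H·x̄ = [-17] + [18] = [1]

z = [1]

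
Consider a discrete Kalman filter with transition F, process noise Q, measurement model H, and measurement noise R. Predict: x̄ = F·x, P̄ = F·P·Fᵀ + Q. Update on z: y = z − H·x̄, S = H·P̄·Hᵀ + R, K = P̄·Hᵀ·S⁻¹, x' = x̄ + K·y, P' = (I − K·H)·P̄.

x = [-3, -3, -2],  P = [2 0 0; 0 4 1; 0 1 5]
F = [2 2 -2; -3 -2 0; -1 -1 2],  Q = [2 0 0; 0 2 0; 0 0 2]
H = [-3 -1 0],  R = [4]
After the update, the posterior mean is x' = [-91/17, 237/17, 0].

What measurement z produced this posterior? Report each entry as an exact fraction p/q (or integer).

x̄ = F·x = [-8, 15, 2]
P̄ = F·P·Fᵀ + Q = [38 -24 -26; -24 36 10; -26 10 24]
S = H·P̄·Hᵀ + R = [238]
K = P̄·Hᵀ·S⁻¹ = [-45/119; 18/119; 2/7]
x' − x̄ = [45/17, -18/17, -2] = K·y
y = (KᵀK)⁻¹·Kᵀ·(x' − x̄) = [-7]
z = y + H·x̄ = [-7] + [9] = [2]

z = [2]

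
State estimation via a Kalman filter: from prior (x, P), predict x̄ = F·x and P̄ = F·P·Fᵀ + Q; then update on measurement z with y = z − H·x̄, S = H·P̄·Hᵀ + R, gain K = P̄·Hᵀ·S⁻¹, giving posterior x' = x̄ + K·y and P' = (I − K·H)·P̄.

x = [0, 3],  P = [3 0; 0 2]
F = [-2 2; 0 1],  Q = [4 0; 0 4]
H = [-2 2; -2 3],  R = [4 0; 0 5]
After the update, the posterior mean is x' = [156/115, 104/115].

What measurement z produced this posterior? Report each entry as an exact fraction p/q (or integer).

z = [1, -2]

x̄ = F·x = [6, 3]
P̄ = F·P·Fᵀ + Q = [24 4; 4 6]
S = H·P̄·Hᵀ + R = [92 92; 92 107]
K = P̄·Hᵀ·S⁻¹ = [-242/345 4/15; -41/115 2/5]
x' − x̄ = [-534/115, -241/115] = K·y
y = (KᵀK)⁻¹·Kᵀ·(x' − x̄) = [7, 1]
z = y + H·x̄ = [7, 1] + [-6, -3] = [1, -2]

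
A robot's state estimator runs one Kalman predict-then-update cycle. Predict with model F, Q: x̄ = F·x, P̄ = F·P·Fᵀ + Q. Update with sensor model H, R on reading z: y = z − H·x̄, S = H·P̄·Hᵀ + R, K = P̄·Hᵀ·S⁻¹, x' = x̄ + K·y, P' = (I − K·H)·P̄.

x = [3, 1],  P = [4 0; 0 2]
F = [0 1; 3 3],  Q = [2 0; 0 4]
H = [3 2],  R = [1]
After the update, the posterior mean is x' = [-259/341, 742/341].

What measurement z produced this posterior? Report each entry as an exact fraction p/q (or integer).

z = [2]

x̄ = F·x = [1, 12]
P̄ = F·P·Fᵀ + Q = [4 6; 6 58]
S = H·P̄·Hᵀ + R = [341]
K = P̄·Hᵀ·S⁻¹ = [24/341; 134/341]
x' − x̄ = [-600/341, -3350/341] = K·y
y = (KᵀK)⁻¹·Kᵀ·(x' − x̄) = [-25]
z = y + H·x̄ = [-25] + [27] = [2]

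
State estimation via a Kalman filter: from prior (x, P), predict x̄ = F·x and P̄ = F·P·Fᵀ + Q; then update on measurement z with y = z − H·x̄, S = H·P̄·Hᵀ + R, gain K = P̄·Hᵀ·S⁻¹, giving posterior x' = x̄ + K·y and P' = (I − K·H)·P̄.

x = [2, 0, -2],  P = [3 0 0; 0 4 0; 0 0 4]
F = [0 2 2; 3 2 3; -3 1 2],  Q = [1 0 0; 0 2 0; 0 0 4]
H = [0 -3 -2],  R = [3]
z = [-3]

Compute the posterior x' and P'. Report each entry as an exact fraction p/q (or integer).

x̄ = F·x = [-4, 0, -10]
P̄ = F·P·Fᵀ + Q = [33 40 24; 40 81 5; 24 5 51]
y = z − H·x̄ = [-23]
S = H·P̄·Hᵀ + R = [996]
K = P̄·Hᵀ·S⁻¹ = [-14/83; -253/996; -39/332]
x' = x̄ + K·y = [-10/83, 5819/996, -2423/332]
P' = (I − K·H)·P̄ = [387/83 -222/83 354/83; -222/83 16667/996 -8207/332; 354/83 -8207/332 12369/332]

x' = [-10/83, 5819/996, -2423/332]
P' = [387/83 -222/83 354/83; -222/83 16667/996 -8207/332; 354/83 -8207/332 12369/332]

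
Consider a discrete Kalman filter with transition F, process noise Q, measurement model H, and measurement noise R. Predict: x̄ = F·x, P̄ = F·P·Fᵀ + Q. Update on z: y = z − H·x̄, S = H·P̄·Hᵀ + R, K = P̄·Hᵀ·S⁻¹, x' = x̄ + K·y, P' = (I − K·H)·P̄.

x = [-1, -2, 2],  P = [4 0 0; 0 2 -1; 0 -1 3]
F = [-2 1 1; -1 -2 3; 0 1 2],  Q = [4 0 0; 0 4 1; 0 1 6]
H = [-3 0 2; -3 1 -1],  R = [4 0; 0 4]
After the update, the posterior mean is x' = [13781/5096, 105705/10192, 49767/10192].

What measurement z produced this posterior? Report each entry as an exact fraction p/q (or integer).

x̄ = F·x = [2, 11, 2]
P̄ = F·P·Fᵀ + Q = [23 12 5; 12 55 16; 5 16 16]
S = H·P̄·Hᵀ + R = [215 156; 156 208]
K = P̄·Hᵀ·S⁻¹ = [-25/196 -2063/10192; -25/392 1269/20384; 113/392 -5877/20384]
x' − x̄ = [3589/5096, -6407/10192, 29383/10192] = K·y
y = (KᵀK)⁻¹·Kᵀ·(x' − x̄) = [4, -6]
z = y + H·x̄ = [4, -6] + [-2, 3] = [2, -3]

z = [2, -3]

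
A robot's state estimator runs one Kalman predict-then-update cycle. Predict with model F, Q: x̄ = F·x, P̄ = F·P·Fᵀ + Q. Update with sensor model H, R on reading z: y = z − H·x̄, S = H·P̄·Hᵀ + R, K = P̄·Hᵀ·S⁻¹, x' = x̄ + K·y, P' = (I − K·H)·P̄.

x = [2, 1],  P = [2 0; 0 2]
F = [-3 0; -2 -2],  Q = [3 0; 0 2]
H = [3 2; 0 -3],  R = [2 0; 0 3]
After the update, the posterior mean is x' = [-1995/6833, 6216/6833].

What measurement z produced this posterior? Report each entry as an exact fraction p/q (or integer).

z = [1, -3]

x̄ = F·x = [-6, -6]
P̄ = F·P·Fᵀ + Q = [21 12; 12 18]
S = H·P̄·Hᵀ + R = [407 -216; -216 165]
K = P̄·Hᵀ·S⁻¹ = [2193/6833 1380/6833; 72/6833 -2142/6833]
x' − x̄ = [39003/6833, 47214/6833] = K·y
y = (KᵀK)⁻¹·Kᵀ·(x' − x̄) = [31, -21]
z = y + H·x̄ = [31, -21] + [-30, 18] = [1, -3]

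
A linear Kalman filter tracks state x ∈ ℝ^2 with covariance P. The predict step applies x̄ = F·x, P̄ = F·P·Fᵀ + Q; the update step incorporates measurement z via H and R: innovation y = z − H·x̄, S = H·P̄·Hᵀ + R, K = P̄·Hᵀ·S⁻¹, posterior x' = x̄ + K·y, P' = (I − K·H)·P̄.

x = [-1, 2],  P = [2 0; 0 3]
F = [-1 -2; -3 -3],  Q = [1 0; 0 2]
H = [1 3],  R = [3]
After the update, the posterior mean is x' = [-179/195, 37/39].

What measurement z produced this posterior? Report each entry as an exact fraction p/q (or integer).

z = [2]

x̄ = F·x = [-3, -3]
P̄ = F·P·Fᵀ + Q = [15 24; 24 47]
S = H·P̄·Hᵀ + R = [585]
K = P̄·Hᵀ·S⁻¹ = [29/195; 11/39]
x' − x̄ = [406/195, 154/39] = K·y
y = (KᵀK)⁻¹·Kᵀ·(x' − x̄) = [14]
z = y + H·x̄ = [14] + [-12] = [2]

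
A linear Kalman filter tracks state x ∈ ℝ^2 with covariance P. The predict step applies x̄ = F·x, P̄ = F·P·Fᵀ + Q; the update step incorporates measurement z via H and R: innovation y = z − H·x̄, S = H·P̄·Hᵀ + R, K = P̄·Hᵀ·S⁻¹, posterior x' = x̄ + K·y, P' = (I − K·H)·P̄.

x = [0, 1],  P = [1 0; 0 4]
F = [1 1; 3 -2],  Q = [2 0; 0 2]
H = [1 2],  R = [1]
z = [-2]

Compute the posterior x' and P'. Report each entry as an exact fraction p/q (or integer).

x' = [31/32, -143/96]
P' = [221/32 -111/32; -111/32 191/96]

x̄ = F·x = [1, -2]
P̄ = F·P·Fᵀ + Q = [7 -5; -5 27]
y = z − H·x̄ = [1]
S = H·P̄·Hᵀ + R = [96]
K = P̄·Hᵀ·S⁻¹ = [-1/32; 49/96]
x' = x̄ + K·y = [31/32, -143/96]
P' = (I − K·H)·P̄ = [221/32 -111/32; -111/32 191/96]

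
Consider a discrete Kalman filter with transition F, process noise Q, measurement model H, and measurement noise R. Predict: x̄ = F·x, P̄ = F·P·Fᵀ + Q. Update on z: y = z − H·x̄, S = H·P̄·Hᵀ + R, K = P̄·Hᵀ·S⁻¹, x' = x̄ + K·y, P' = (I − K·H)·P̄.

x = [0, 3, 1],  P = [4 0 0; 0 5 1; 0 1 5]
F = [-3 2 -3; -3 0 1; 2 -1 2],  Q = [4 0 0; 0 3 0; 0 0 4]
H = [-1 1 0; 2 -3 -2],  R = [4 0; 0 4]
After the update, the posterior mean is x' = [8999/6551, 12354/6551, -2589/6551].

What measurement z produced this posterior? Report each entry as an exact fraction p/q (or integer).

x̄ = F·x = [3, 1, -1]
P̄ = F·P·Fᵀ + Q = [93 23 -57; 23 44 -15; -57 -15 41]
S = H·P̄·Hᵀ + R = [95 -287; -287 936]
K = P̄·Hᵀ·S⁻¹ = [777/6551 1855/6551; 3584/6551 707/6551; -4025/6551 -2291/6551]
x' − x̄ = [-10654/6551, 5803/6551, 3962/6551] = K·y
y = (KᵀK)⁻¹·Kᵀ·(x' − x̄) = [3, -7]
z = y + H·x̄ = [3, -7] + [-2, 5] = [1, -2]

z = [1, -2]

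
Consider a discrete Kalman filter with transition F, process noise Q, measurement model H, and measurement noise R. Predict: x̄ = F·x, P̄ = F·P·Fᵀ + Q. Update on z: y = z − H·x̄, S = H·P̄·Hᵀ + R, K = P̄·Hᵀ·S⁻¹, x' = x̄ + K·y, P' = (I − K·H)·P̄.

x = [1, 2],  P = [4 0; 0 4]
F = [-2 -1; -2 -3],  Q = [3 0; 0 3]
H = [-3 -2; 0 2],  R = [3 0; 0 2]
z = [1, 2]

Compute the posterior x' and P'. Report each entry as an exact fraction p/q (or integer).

x' = [-8155/9754, 4049/4877]
P' = [4879/9754 -1401/4877; -1401/4877 2247/4877]

x̄ = F·x = [-4, -8]
P̄ = F·P·Fᵀ + Q = [23 28; 28 55]
y = z − H·x̄ = [-27, 18]
S = H·P̄·Hᵀ + R = [766 -388; -388 222]
K = P̄·Hᵀ·S⁻¹ = [-3011/9754 -1401/4877; -97/4877 2247/4877]
x' = x̄ + K·y = [-8155/9754, 4049/4877]
P' = (I − K·H)·P̄ = [4879/9754 -1401/4877; -1401/4877 2247/4877]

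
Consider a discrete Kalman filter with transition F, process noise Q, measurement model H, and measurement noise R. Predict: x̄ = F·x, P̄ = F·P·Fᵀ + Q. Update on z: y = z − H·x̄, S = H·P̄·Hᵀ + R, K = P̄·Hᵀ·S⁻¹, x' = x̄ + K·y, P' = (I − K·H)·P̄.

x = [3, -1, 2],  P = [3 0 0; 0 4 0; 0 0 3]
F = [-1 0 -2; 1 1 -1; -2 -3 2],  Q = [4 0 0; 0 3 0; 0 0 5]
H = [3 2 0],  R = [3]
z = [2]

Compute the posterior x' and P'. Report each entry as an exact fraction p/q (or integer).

x' = [-385/262, 805/262, -628/131]
P' = [1009/262 -1419/262 1293/131; -1419/262 2181/262 -1989/131; 1293/131 -1989/131 6337/131]

x̄ = F·x = [-7, 0, 1]
P̄ = F·P·Fᵀ + Q = [19 3 -6; 3 13 -24; -6 -24 65]
y = z − H·x̄ = [23]
S = H·P̄·Hᵀ + R = [262]
K = P̄·Hᵀ·S⁻¹ = [63/262; 35/262; -33/131]
x' = x̄ + K·y = [-385/262, 805/262, -628/131]
P' = (I − K·H)·P̄ = [1009/262 -1419/262 1293/131; -1419/262 2181/262 -1989/131; 1293/131 -1989/131 6337/131]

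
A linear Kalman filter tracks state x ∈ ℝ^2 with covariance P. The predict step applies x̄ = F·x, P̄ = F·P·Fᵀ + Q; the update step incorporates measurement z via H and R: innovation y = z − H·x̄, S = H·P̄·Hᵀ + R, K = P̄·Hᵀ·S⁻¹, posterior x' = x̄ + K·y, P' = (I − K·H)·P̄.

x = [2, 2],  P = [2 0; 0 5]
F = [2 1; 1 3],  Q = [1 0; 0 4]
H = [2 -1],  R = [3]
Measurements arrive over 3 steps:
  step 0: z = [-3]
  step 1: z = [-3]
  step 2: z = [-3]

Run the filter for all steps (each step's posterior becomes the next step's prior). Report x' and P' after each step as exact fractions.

step 0: x̄ = F·x = [6, 8]
step 0: P̄ = F·P·Fᵀ + Q = [14 19; 19 51]
step 0: y = z − H·x̄ = [-7]
step 0: S = H·P̄·Hᵀ + R = [34]
step 0: K = P̄·Hᵀ·S⁻¹ = [9/34; -13/34]
step 0: x' = x̄ + K·y = [141/34, 363/34]
step 0: P' = (I − K·H)·P̄ = [395/34 763/34; 763/34 1565/34]
step 1: x̄ = F·x = [645/34, 615/17]
step 1: P̄ = F·P·Fᵀ + Q = [6231/34 5413/17; 5413/17 9597/17]
step 1: y = z − H·x̄ = [-81/17]
step 1: S = H·P̄·Hᵀ + R = [458/17]
step 1: K = P̄·Hᵀ·S⁻¹ = [409/229; 1229/458]
step 1: x' = x̄ + K·y = [4791/458, 10713/458]
step 1: P' = (I − K·H)·P̄ = [44575/458 43348/229; 43348/229 169705/458]
step 2: x̄ = F·x = [20295/458, 18465/229]
step 2: P̄ = F·P·Fᵀ + Q = [695247/458 1205137/458; 1205137/458 1046964/229]
step 2: y = z − H·x̄ = [-2517/229]
step 2: S = H·P̄·Hᵀ + R = [27871/229]
step 2: K = P̄·Hᵀ·S⁻¹ = [185357/55742; 158173/27871]
step 2: x' = x̄ + K·y = [216372/27871, 508806/27871]
step 2: P' = (I − K·H)·P̄ = [19201925/111484 9322927/27871; 9322927/27871 18171335/27871]

step 0: x' = [141/34, 363/34], P' = [395/34 763/34; 763/34 1565/34]
step 1: x' = [4791/458, 10713/458], P' = [44575/458 43348/229; 43348/229 169705/458]
step 2: x' = [216372/27871, 508806/27871], P' = [19201925/111484 9322927/27871; 9322927/27871 18171335/27871]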